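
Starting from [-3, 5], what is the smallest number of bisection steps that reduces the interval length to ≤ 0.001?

13

Width after n steps is 8/2^n. Need 2^n ≥ 8/0.001 = 8000.
2^12 = 4096 < 8000 ≤ 2^13 = 8192, so n = 13.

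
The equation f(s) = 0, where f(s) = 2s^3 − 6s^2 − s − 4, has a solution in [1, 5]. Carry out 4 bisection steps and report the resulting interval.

midpoint 3: f = -7 < 0 → [3, 5]
midpoint 4: f = 24 > 0 → [3, 4]
midpoint 3.5: f = 4.75 > 0 → [3, 3.5]
midpoint 3.25: f = -1.9688 < 0 → [3.25, 3.5]

[3.25, 3.5]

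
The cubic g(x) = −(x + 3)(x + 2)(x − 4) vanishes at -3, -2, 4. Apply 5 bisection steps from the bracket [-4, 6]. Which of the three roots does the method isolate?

m = 1, g(m) = 36 (+); new bracket [1, 6]
m = 3.5, g(m) = 17.875 (+); new bracket [3.5, 6]
m = 4.75, g(m) = -39.234375 (−); new bracket [3.5, 4.75]
m = 4.125, g(m) = -5.4551 (−); new bracket [3.5, 4.125]
m = 3.8125, g(m) = 7.4246 (+); new bracket [3.8125, 4.125]

4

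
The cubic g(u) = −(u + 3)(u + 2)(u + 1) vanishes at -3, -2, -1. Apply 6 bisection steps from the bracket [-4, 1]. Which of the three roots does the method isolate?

-1

m = -1.5, g(m) = 0.375 (+); new bracket [-1.5, 1]
m = -0.25, g(m) = -3.609375 (−); new bracket [-1.5, -0.25]
m = -0.875, g(m) = -0.298828 (−); new bracket [-1.5, -0.875]
m = -1.1875, g(m) = 0.2761 (+); new bracket [-1.1875, -0.875]
m = -1.03125, g(m) = 0.0596 (+); new bracket [-1.03125, -0.875]
m = -0.953125, g(m) = -0.1004 (−); new bracket [-1.03125, -0.953125]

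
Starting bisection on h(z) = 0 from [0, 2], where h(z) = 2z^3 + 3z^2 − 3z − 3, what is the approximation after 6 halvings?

h(1) = -1 < 0, so the root lies in [1, 2]
h(1.5) = 6 > 0, so the root lies in [1, 1.5]
h(1.25) = 1.84375 > 0, so the root lies in [1, 1.25]
h(1.125) = 0.2695 > 0, so the root lies in [1, 1.125]
h(1.0625) = -0.4019 < 0, so the root lies in [1.0625, 1.125]
h(1.09375) = -0.0755 < 0, so the root lies in [1.09375, 1.125]

1.09375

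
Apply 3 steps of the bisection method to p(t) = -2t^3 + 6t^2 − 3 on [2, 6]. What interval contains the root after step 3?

midpoint 4: p = -35 < 0 → [2, 4]
midpoint 3: p = -3 < 0 → [2, 3]
midpoint 2.5: p = 3.25 > 0 → [2.5, 3]

[2.5, 3]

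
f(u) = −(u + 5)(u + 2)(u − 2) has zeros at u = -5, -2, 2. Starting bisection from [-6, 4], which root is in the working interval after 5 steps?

u = -1 gives f = 12, positive; keep [-1, 4]
u = 1.5 gives f = 11.375, positive; keep [1.5, 4]
u = 2.75 gives f = -27.609375, negative; keep [1.5, 2.75]
u = 2.125 gives f = -3.6738, negative; keep [1.5, 2.125]
u = 1.8125 gives f = 4.8699, positive; keep [1.8125, 2.125]

2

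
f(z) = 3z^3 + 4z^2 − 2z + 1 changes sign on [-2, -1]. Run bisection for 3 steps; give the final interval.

m = -1.5, f(m) = 2.875 (+); new bracket [-2, -1.5]
m = -1.75, f(m) = 0.671875 (+); new bracket [-2, -1.75]
m = -1.875, f(m) = -0.962891 (−); new bracket [-1.875, -1.75]

[-1.875, -1.75]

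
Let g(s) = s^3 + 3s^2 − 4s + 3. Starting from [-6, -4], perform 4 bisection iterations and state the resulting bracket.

[-4.25, -4.125]

m = -5, g(m) = -27 (−); new bracket [-5, -4]
m = -4.5, g(m) = -9.375 (−); new bracket [-4.5, -4]
m = -4.25, g(m) = -2.578125 (−); new bracket [-4.25, -4]
m = -4.125, g(m) = 0.3574 (+); new bracket [-4.25, -4.125]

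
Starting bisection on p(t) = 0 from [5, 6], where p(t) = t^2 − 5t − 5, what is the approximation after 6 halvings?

5.859375

p(5.5) = -2.25 < 0, so the root lies in [5.5, 6]
p(5.75) = -0.6875 < 0, so the root lies in [5.75, 6]
p(5.875) = 0.140625 > 0, so the root lies in [5.75, 5.875]
p(5.8125) = -0.2773 < 0, so the root lies in [5.8125, 5.875]
p(5.84375) = -0.0693 < 0, so the root lies in [5.84375, 5.875]
p(5.859375) = 0.0354 > 0, so the root lies in [5.84375, 5.859375]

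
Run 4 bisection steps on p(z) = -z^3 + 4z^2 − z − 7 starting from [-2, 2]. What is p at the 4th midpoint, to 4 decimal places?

midpoint 0: p = -7 < 0 → [-2, 0]
midpoint -1: p = -1 < 0 → [-2, -1]
midpoint -1.5: p = 6.875 > 0 → [-1.5, -1]
midpoint -1.25: p = 2.4531 > 0 → [-1.25, -1]

2.4531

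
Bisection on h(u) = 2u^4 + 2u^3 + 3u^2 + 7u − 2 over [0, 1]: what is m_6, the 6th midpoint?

0.265625

m = 0.5, h(m) = 2.625 (+); new bracket [0, 0.5]
m = 0.25, h(m) = -0.023438 (−); new bracket [0.25, 0.5]
m = 0.375, h(m) = 1.191895 (+); new bracket [0.25, 0.375]
m = 0.3125, h(m) = 0.5606 (+); new bracket [0.25, 0.3125]
m = 0.28125, h(m) = 0.2631 (+); new bracket [0.25, 0.28125]
m = 0.265625, h(m) = 0.1185 (+); new bracket [0.25, 0.265625]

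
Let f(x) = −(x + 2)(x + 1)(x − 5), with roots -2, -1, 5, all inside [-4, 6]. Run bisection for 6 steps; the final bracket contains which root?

x = 1 gives f = 24, positive; keep [1, 6]
x = 3.5 gives f = 37.125, positive; keep [3.5, 6]
x = 4.75 gives f = 9.703125, positive; keep [4.75, 6]
x = 5.375 gives f = -17.6309, negative; keep [4.75, 5.375]
x = 5.0625 gives f = -2.676, negative; keep [4.75, 5.0625]
x = 4.90625 gives f = 3.8241, positive; keep [4.90625, 5.0625]

5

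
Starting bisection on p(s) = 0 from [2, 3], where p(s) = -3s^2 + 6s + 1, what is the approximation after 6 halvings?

s = 2.5 gives p = -2.75, negative; keep [2, 2.5]
s = 2.25 gives p = -0.6875, negative; keep [2, 2.25]
s = 2.125 gives p = 0.203125, positive; keep [2.125, 2.25]
s = 2.1875 gives p = -0.2305, negative; keep [2.125, 2.1875]
s = 2.15625 gives p = -0.0107, negative; keep [2.125, 2.15625]
s = 2.140625 gives p = 0.0969, positive; keep [2.140625, 2.15625]

2.140625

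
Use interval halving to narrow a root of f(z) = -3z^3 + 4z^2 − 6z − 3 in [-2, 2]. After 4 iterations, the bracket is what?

midpoint 0: f = -3 < 0 → [-2, 0]
midpoint -1: f = 10 > 0 → [-1, 0]
midpoint -0.5: f = 1.375 > 0 → [-0.5, 0]
midpoint -0.25: f = -1.2031 < 0 → [-0.5, -0.25]

[-0.5, -0.25]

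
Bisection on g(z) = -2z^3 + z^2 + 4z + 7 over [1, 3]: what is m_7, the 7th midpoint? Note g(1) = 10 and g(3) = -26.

2.171875

g(2) = 3 > 0, so the root lies in [2, 3]
g(2.5) = -8 < 0, so the root lies in [2, 2.5]
g(2.25) = -1.71875 < 0, so the root lies in [2, 2.25]
g(2.125) = 0.8242 > 0, so the root lies in [2.125, 2.25]
g(2.1875) = -0.3999 < 0, so the root lies in [2.125, 2.1875]
g(2.15625) = 0.2238 > 0, so the root lies in [2.15625, 2.1875]
g(2.171875) = -0.0851 < 0, so the root lies in [2.15625, 2.171875]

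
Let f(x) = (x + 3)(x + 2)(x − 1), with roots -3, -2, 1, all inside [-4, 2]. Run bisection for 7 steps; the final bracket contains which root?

midpoint -1: f = -4 < 0 → [-1, 2]
midpoint 0.5: f = -4.375 < 0 → [0.5, 2]
midpoint 1.25: f = 3.453125 > 0 → [0.5, 1.25]
midpoint 0.875: f = -1.3926 < 0 → [0.875, 1.25]
midpoint 1.0625: f = 0.7776 > 0 → [0.875, 1.0625]
midpoint 0.96875: f = -0.3682 < 0 → [0.96875, 1.0625]
midpoint 1.015625: f = 0.1892 > 0 → [0.96875, 1.015625]

1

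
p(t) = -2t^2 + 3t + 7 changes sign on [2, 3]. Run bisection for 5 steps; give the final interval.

midpoint 2.5: p = 2 > 0 → [2.5, 3]
midpoint 2.75: p = 0.125 > 0 → [2.75, 3]
midpoint 2.875: p = -0.90625 < 0 → [2.75, 2.875]
midpoint 2.8125: p = -0.3828 < 0 → [2.75, 2.8125]
midpoint 2.78125: p = -0.127 < 0 → [2.75, 2.78125]

[2.75, 2.78125]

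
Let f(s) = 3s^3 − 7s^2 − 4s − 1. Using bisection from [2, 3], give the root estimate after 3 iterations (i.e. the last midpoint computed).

2.875

s = 2.5 gives f = -7.875, negative; keep [2.5, 3]
s = 2.75 gives f = -2.546875, negative; keep [2.75, 3]
s = 2.875 gives f = 0.931641, positive; keep [2.75, 2.875]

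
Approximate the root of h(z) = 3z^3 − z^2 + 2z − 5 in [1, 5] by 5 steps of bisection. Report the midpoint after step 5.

h(3) = 73 > 0, so the root lies in [1, 3]
h(2) = 19 > 0, so the root lies in [1, 2]
h(1.5) = 5.875 > 0, so the root lies in [1, 1.5]
h(1.25) = 1.7969 > 0, so the root lies in [1, 1.25]
h(1.125) = 0.2559 > 0, so the root lies in [1, 1.125]

1.125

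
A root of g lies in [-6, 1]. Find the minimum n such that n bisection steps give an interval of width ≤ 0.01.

10

Width after n steps is 7/2^n. Need 2^n ≥ 7/0.01 = 700.
2^9 = 512 < 700 ≤ 2^10 = 1024, so n = 10.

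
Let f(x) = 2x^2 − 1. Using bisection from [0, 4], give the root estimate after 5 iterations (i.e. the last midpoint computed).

0.625

midpoint 2: f = 7 > 0 → [0, 2]
midpoint 1: f = 1 > 0 → [0, 1]
midpoint 0.5: f = -0.5 < 0 → [0.5, 1]
midpoint 0.75: f = 0.125 > 0 → [0.5, 0.75]
midpoint 0.625: f = -0.2188 < 0 → [0.625, 0.75]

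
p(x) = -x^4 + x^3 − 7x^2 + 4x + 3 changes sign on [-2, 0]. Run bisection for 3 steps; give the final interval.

p(-1) = -10 < 0, so the root lies in [-1, 0]
p(-0.5) = -0.9375 < 0, so the root lies in [-0.5, 0]
p(-0.25) = 1.542969 > 0, so the root lies in [-0.5, -0.25]

[-0.5, -0.25]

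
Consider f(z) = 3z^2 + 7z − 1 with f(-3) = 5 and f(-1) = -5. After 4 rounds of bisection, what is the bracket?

[-2.5, -2.375]

z = -2 gives f = -3, negative; keep [-3, -2]
z = -2.5 gives f = 0.25, positive; keep [-2.5, -2]
z = -2.25 gives f = -1.5625, negative; keep [-2.5, -2.25]
z = -2.375 gives f = -0.7031, negative; keep [-2.5, -2.375]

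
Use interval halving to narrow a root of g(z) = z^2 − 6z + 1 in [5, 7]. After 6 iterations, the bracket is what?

[5.8125, 5.84375]

m = 6, g(m) = 1 (+); new bracket [5, 6]
m = 5.5, g(m) = -1.75 (−); new bracket [5.5, 6]
m = 5.75, g(m) = -0.4375 (−); new bracket [5.75, 6]
m = 5.875, g(m) = 0.2656 (+); new bracket [5.75, 5.875]
m = 5.8125, g(m) = -0.0898 (−); new bracket [5.8125, 5.875]
m = 5.84375, g(m) = 0.0869 (+); new bracket [5.8125, 5.84375]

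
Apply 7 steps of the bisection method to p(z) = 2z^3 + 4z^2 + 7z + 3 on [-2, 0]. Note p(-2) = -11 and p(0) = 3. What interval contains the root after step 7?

[-0.5625, -0.546875]

p(-1) = -2 < 0, so the root lies in [-1, 0]
p(-0.5) = 0.25 > 0, so the root lies in [-1, -0.5]
p(-0.75) = -0.84375 < 0, so the root lies in [-0.75, -0.5]
p(-0.625) = -0.3008 < 0, so the root lies in [-0.625, -0.5]
p(-0.5625) = -0.0278 < 0, so the root lies in [-0.5625, -0.5]
p(-0.53125) = 0.1103 > 0, so the root lies in [-0.5625, -0.53125]
p(-0.546875) = 0.0411 > 0, so the root lies in [-0.5625, -0.546875]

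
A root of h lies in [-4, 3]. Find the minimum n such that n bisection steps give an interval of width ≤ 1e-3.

Width after n steps is 7/2^n. Need 2^n ≥ 7/1e-3 = 7000.
2^12 = 4096 < 7000 ≤ 2^13 = 8192, so n = 13.

13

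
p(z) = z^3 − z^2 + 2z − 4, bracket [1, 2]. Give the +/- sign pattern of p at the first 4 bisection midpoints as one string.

+---

midpoint 1.5: p = 0.125 > 0 → [1, 1.5]
midpoint 1.25: p = -1.109375 < 0 → [1.25, 1.5]
midpoint 1.375: p = -0.541016 < 0 → [1.375, 1.5]
midpoint 1.4375: p = -0.2209 < 0 → [1.4375, 1.5]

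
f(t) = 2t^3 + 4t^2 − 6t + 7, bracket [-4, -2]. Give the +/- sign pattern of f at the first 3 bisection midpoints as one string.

+-+

f(-3) = 7 > 0, so the root lies in [-4, -3]
f(-3.5) = -8.75 < 0, so the root lies in [-3.5, -3]
f(-3.25) = 0.09375 > 0, so the root lies in [-3.5, -3.25]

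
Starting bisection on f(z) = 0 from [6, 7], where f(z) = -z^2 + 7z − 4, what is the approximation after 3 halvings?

m = 6.5, f(m) = -0.75 (−); new bracket [6, 6.5]
m = 6.25, f(m) = 0.6875 (+); new bracket [6.25, 6.5]
m = 6.375, f(m) = -0.015625 (−); new bracket [6.25, 6.375]

6.375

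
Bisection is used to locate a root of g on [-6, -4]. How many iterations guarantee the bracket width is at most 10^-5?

Width after n steps is 2/2^n. Need 2^n ≥ 2/10^-5 = 200000.
2^17 = 131072 < 200000 ≤ 2^18 = 262144, so n = 18.

18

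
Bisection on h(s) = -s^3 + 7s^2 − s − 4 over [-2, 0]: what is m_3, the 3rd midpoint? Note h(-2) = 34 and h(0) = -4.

s = -1 gives h = 5, positive; keep [-1, 0]
s = -0.5 gives h = -1.625, negative; keep [-1, -0.5]
s = -0.75 gives h = 1.109375, positive; keep [-0.75, -0.5]

-0.75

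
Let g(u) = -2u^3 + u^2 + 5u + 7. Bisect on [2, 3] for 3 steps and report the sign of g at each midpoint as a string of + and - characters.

-+-

midpoint 2.5: g = -5.5 < 0 → [2, 2.5]
midpoint 2.25: g = 0.53125 > 0 → [2.25, 2.5]
midpoint 2.375: g = -2.277344 < 0 → [2.25, 2.375]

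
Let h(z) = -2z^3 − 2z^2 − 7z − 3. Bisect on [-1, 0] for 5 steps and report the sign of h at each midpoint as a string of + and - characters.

+---+

midpoint -0.5: h = 0.25 > 0 → [-0.5, 0]
midpoint -0.25: h = -1.34375 < 0 → [-0.5, -0.25]
midpoint -0.375: h = -0.550781 < 0 → [-0.5, -0.375]
midpoint -0.4375: h = -0.1528 < 0 → [-0.5, -0.4375]
midpoint -0.46875: h = 0.0478 > 0 → [-0.46875, -0.4375]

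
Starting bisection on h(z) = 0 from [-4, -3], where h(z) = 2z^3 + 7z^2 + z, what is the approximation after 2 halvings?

midpoint -3.5: h = -3.5 < 0 → [-3.5, -3]
midpoint -3.25: h = 2.03125 > 0 → [-3.5, -3.25]

-3.25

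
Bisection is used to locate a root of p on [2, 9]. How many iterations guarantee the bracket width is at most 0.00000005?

28

Width after n steps is 7/2^n. Need 2^n ≥ 7/0.00000005 = 140000000.
2^27 = 134217728 < 140000000 ≤ 2^28 = 268435456, so n = 28.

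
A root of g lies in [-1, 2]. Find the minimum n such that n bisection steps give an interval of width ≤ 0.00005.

Width after n steps is 3/2^n. Need 2^n ≥ 3/0.00005 = 60000.
2^15 = 32768 < 60000 ≤ 2^16 = 65536, so n = 16.

16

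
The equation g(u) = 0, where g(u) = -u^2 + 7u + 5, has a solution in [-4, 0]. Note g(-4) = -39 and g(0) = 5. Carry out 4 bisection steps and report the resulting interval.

[-0.75, -0.5]

u = -2 gives g = -13, negative; keep [-2, 0]
u = -1 gives g = -3, negative; keep [-1, 0]
u = -0.5 gives g = 1.25, positive; keep [-1, -0.5]
u = -0.75 gives g = -0.8125, negative; keep [-0.75, -0.5]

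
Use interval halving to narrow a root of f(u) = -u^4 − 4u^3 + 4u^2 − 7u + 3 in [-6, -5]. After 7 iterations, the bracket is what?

[-5.0859375, -5.078125]

midpoint -5.5: f = -87.0625 < 0 → [-5.5, -5]
midpoint -5.25: f = -30.878906 < 0 → [-5.25, -5]
midpoint -5.125: f = -7.500244 < 0 → [-5.125, -5]
midpoint -5.0625: f = 3.0976 > 0 → [-5.125, -5.0625]
midpoint -5.09375: f = -2.1129 < 0 → [-5.09375, -5.0625]
midpoint -5.078125: f = 0.5143 > 0 → [-5.09375, -5.078125]
midpoint -5.0859375: f = -0.7938 < 0 → [-5.0859375, -5.078125]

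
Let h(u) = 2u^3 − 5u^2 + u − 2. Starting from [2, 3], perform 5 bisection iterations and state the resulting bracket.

u = 2.5 gives h = 0.5, positive; keep [2, 2.5]
u = 2.25 gives h = -2.28125, negative; keep [2.25, 2.5]
u = 2.375 gives h = -1.035156, negative; keep [2.375, 2.5]
u = 2.4375 gives h = -0.3052, negative; keep [2.4375, 2.5]
u = 2.46875 gives h = 0.0878, positive; keep [2.4375, 2.46875]

[2.4375, 2.46875]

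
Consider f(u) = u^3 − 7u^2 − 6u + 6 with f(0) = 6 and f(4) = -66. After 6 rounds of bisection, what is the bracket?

m = 2, f(m) = -26 (−); new bracket [0, 2]
m = 1, f(m) = -6 (−); new bracket [0, 1]
m = 0.5, f(m) = 1.375 (+); new bracket [0.5, 1]
m = 0.75, f(m) = -2.0156 (−); new bracket [0.5, 0.75]
m = 0.625, f(m) = -0.2402 (−); new bracket [0.5, 0.625]
m = 0.5625, f(m) = 0.5881 (+); new bracket [0.5625, 0.625]

[0.5625, 0.625]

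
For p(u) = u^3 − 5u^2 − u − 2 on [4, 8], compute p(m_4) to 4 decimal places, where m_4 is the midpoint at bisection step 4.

m = 6, p(m) = 28 (+); new bracket [4, 6]
m = 5, p(m) = -7 (−); new bracket [5, 6]
m = 5.5, p(m) = 7.625 (+); new bracket [5, 5.5]
m = 5.25, p(m) = -0.3594 (−); new bracket [5.25, 5.5]

-0.3594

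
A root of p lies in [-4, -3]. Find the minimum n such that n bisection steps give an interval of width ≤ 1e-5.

Width after n steps is 1/2^n. Need 2^n ≥ 1/1e-5 = 100000.
2^16 = 65536 < 100000 ≤ 2^17 = 131072, so n = 17.

17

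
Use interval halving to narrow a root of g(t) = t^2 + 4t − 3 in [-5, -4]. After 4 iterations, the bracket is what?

m = -4.5, g(m) = -0.75 (−); new bracket [-5, -4.5]
m = -4.75, g(m) = 0.5625 (+); new bracket [-4.75, -4.5]
m = -4.625, g(m) = -0.109375 (−); new bracket [-4.75, -4.625]
m = -4.6875, g(m) = 0.2227 (+); new bracket [-4.6875, -4.625]

[-4.6875, -4.625]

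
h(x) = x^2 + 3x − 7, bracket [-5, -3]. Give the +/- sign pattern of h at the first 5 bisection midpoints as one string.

h(-4) = -3 < 0, so the root lies in [-5, -4]
h(-4.5) = -0.25 < 0, so the root lies in [-5, -4.5]
h(-4.75) = 1.3125 > 0, so the root lies in [-4.75, -4.5]
h(-4.625) = 0.5156 > 0, so the root lies in [-4.625, -4.5]
h(-4.5625) = 0.1289 > 0, so the root lies in [-4.5625, -4.5]

--+++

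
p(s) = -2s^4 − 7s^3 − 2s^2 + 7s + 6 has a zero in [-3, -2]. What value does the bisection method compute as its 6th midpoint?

-2.859375

p(-2.5) = 7.25 > 0, so the root lies in [-3, -2.5]
p(-2.75) = 2.820312 > 0, so the root lies in [-3, -2.75]
p(-2.875) = -0.95166 < 0, so the root lies in [-2.875, -2.75]
p(-2.8125) = 1.0822 > 0, so the root lies in [-2.875, -2.8125]
p(-2.84375) = 0.1037 > 0, so the root lies in [-2.875, -2.84375]
p(-2.859375) = -0.4142 < 0, so the root lies in [-2.859375, -2.84375]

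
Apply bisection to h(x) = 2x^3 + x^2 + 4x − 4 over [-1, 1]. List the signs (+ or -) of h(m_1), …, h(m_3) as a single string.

--+

m = 0, h(m) = -4 (−); new bracket [0, 1]
m = 0.5, h(m) = -1.5 (−); new bracket [0.5, 1]
m = 0.75, h(m) = 0.40625 (+); new bracket [0.5, 0.75]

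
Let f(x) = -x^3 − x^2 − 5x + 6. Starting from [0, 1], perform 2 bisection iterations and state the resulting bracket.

[0.75, 1]

x = 0.5 gives f = 3.125, positive; keep [0.5, 1]
x = 0.75 gives f = 1.265625, positive; keep [0.75, 1]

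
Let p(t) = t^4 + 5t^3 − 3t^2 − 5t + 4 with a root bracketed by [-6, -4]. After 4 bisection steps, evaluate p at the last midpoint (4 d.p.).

2.4358

midpoint -5: p = -46 < 0 → [-6, -5]
midpoint -5.5: p = 23.9375 > 0 → [-5.5, -5]
midpoint -5.25: p = -16.261719 < 0 → [-5.5, -5.25]
midpoint -5.375: p = 2.4358 > 0 → [-5.375, -5.25]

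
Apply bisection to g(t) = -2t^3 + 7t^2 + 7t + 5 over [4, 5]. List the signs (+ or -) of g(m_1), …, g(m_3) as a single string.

-++

g(4.5) = -4 < 0, so the root lies in [4, 4.5]
g(4.25) = 7.65625 > 0, so the root lies in [4.25, 4.5]
g(4.375) = 2.128906 > 0, so the root lies in [4.375, 4.5]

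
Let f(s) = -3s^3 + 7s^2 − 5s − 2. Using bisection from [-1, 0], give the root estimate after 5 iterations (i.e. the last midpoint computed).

-0.28125

s = -0.5 gives f = 2.625, positive; keep [-0.5, 0]
s = -0.25 gives f = -0.265625, negative; keep [-0.5, -0.25]
s = -0.375 gives f = 1.017578, positive; keep [-0.375, -0.25]
s = -0.3125 gives f = 0.3376, positive; keep [-0.3125, -0.25]
s = -0.28125 gives f = 0.0267, positive; keep [-0.28125, -0.25]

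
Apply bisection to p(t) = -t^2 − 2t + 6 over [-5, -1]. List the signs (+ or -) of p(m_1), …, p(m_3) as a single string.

+-+

t = -3 gives p = 3, positive; keep [-5, -3]
t = -4 gives p = -2, negative; keep [-4, -3]
t = -3.5 gives p = 0.75, positive; keep [-4, -3.5]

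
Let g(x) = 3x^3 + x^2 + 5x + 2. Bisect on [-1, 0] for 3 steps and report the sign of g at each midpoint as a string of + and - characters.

-++

g(-0.5) = -0.625 < 0, so the root lies in [-0.5, 0]
g(-0.25) = 0.765625 > 0, so the root lies in [-0.5, -0.25]
g(-0.375) = 0.107422 > 0, so the root lies in [-0.5, -0.375]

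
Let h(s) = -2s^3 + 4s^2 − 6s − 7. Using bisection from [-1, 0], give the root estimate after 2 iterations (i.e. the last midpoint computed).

h(-0.5) = -2.75 < 0, so the root lies in [-1, -0.5]
h(-0.75) = 0.59375 > 0, so the root lies in [-0.75, -0.5]

-0.75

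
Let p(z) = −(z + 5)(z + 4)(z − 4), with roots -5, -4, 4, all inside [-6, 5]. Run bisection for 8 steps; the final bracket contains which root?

p(-0.5) = 70.875 > 0, so the root lies in [-0.5, 5]
p(2.25) = 79.296875 > 0, so the root lies in [2.25, 5]
p(3.625) = 24.662109 > 0, so the root lies in [3.625, 5]
p(4.3125) = -24.1907 < 0, so the root lies in [3.625, 4.3125]
p(3.96875) = 2.2334 > 0, so the root lies in [3.96875, 4.3125]
p(4.140625) = -10.464 < 0, so the root lies in [3.96875, 4.140625]
p(4.0546875) = -3.9885 < 0, so the root lies in [3.96875, 4.0546875]
p(4.01171875) = -0.8461 < 0, so the root lies in [3.96875, 4.01171875]

4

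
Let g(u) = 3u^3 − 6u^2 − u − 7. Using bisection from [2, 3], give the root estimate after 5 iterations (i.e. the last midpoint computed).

2.53125

u = 2.5 gives g = -0.125, negative; keep [2.5, 3]
u = 2.75 gives g = 7.265625, positive; keep [2.5, 2.75]
u = 2.625 gives g = 3.294922, positive; keep [2.5, 2.625]
u = 2.5625 gives g = 1.5183, positive; keep [2.5, 2.5625]
u = 2.53125 gives g = 0.6803, positive; keep [2.5, 2.53125]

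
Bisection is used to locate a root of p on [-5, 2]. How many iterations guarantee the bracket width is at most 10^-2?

10

Width after n steps is 7/2^n. Need 2^n ≥ 7/10^-2 = 700.
2^9 = 512 < 700 ≤ 2^10 = 1024, so n = 10.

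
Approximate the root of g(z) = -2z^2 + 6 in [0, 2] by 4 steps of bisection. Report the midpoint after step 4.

g(1) = 4 > 0, so the root lies in [1, 2]
g(1.5) = 1.5 > 0, so the root lies in [1.5, 2]
g(1.75) = -0.125 < 0, so the root lies in [1.5, 1.75]
g(1.625) = 0.7188 > 0, so the root lies in [1.625, 1.75]

1.625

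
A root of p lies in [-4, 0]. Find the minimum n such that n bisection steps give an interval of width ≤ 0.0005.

Width after n steps is 4/2^n. Need 2^n ≥ 4/0.0005 = 8000.
2^12 = 4096 < 8000 ≤ 2^13 = 8192, so n = 13.

13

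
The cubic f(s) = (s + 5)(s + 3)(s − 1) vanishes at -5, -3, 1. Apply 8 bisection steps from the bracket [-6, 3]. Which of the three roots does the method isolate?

s = -1.5 gives f = -13.125, negative; keep [-1.5, 3]
s = 0.75 gives f = -5.390625, negative; keep [0.75, 3]
s = 1.875 gives f = 29.326172, positive; keep [0.75, 1.875]
s = 1.3125 gives f = 8.5071, positive; keep [0.75, 1.3125]
s = 1.03125 gives f = 0.7598, positive; keep [0.75, 1.03125]
s = 0.890625 gives f = -2.5067, negative; keep [0.890625, 1.03125]
s = 0.9609375 gives f = -0.9223, negative; keep [0.9609375, 1.03125]
s = 0.99609375 gives f = -0.0936, negative; keep [0.99609375, 1.03125]

1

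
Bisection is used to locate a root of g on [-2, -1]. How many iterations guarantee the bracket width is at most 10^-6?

Width after n steps is 1/2^n. Need 2^n ≥ 1/10^-6 = 1000000.
2^19 = 524288 < 1000000 ≤ 2^20 = 1048576, so n = 20.

20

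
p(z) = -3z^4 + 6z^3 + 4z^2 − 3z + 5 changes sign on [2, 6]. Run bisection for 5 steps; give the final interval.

[2.375, 2.5]

midpoint 4: p = -327 < 0 → [2, 4]
midpoint 3: p = -49 < 0 → [2, 3]
midpoint 2.5: p = -0.9375 < 0 → [2, 2.5]
midpoint 2.25: p = 9.957 > 0 → [2.25, 2.5]
midpoint 2.375: p = 5.3665 > 0 → [2.375, 2.5]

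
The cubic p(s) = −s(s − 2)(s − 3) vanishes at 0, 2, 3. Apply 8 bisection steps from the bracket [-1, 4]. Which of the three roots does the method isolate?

midpoint 1.5: p = -1.125 < 0 → [-1, 1.5]
midpoint 0.25: p = -1.203125 < 0 → [-1, 0.25]
midpoint -0.375: p = 3.005859 > 0 → [-0.375, 0.25]
midpoint -0.0625: p = 0.3948 > 0 → [-0.0625, 0.25]
midpoint 0.09375: p = -0.5194 < 0 → [-0.0625, 0.09375]
midpoint 0.015625: p = -0.0925 < 0 → [-0.0625, 0.015625]
midpoint -0.0234375: p = 0.1434 > 0 → [-0.0234375, 0.015625]
midpoint -0.00390625: p = 0.0235 > 0 → [-0.00390625, 0.015625]

0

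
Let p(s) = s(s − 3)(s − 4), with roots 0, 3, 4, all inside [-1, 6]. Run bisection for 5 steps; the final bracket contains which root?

0

s = 2.5 gives p = 1.875, positive; keep [-1, 2.5]
s = 0.75 gives p = 5.484375, positive; keep [-1, 0.75]
s = -0.125 gives p = -1.611328, negative; keep [-0.125, 0.75]
s = 0.3125 gives p = 3.0969, positive; keep [-0.125, 0.3125]
s = 0.09375 gives p = 1.0643, positive; keep [-0.125, 0.09375]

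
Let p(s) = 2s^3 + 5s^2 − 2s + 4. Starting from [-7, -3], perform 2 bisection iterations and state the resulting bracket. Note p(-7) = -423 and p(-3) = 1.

p(-5) = -111 < 0, so the root lies in [-5, -3]
p(-4) = -36 < 0, so the root lies in [-4, -3]

[-4, -3]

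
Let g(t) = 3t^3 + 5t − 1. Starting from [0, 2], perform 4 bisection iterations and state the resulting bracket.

midpoint 1: g = 7 > 0 → [0, 1]
midpoint 0.5: g = 1.875 > 0 → [0, 0.5]
midpoint 0.25: g = 0.296875 > 0 → [0, 0.25]
midpoint 0.125: g = -0.3691 < 0 → [0.125, 0.25]

[0.125, 0.25]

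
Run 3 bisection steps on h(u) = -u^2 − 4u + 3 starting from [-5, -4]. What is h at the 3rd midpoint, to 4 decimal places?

h(-4.5) = 0.75 > 0, so the root lies in [-5, -4.5]
h(-4.75) = -0.5625 < 0, so the root lies in [-4.75, -4.5]
h(-4.625) = 0.109375 > 0, so the root lies in [-4.75, -4.625]

0.1094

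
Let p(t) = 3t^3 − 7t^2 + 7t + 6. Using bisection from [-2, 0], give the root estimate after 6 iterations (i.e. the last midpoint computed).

-0.53125

midpoint -1: p = -11 < 0 → [-1, 0]
midpoint -0.5: p = 0.375 > 0 → [-1, -0.5]
midpoint -0.75: p = -4.453125 < 0 → [-0.75, -0.5]
midpoint -0.625: p = -1.8418 < 0 → [-0.625, -0.5]
midpoint -0.5625: p = -0.6863 < 0 → [-0.5625, -0.5]
midpoint -0.53125: p = -0.1441 < 0 → [-0.53125, -0.5]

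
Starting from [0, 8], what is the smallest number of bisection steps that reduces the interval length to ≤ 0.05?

8

Width after n steps is 8/2^n. Need 2^n ≥ 8/0.05 = 160.
2^7 = 128 < 160 ≤ 2^8 = 256, so n = 8.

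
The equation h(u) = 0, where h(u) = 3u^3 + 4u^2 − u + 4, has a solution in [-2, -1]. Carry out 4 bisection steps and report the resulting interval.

[-1.9375, -1.875]

h(-1.5) = 4.375 > 0, so the root lies in [-2, -1.5]
h(-1.75) = 1.921875 > 0, so the root lies in [-2, -1.75]
h(-1.875) = 0.162109 > 0, so the root lies in [-2, -1.875]
h(-1.9375) = -0.8665 < 0, so the root lies in [-1.9375, -1.875]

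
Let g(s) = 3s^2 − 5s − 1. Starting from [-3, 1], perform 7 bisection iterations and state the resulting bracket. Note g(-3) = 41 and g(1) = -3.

[-0.1875, -0.15625]

s = -1 gives g = 7, positive; keep [-1, 1]
s = 0 gives g = -1, negative; keep [-1, 0]
s = -0.5 gives g = 2.25, positive; keep [-0.5, 0]
s = -0.25 gives g = 0.4375, positive; keep [-0.25, 0]
s = -0.125 gives g = -0.3281, negative; keep [-0.25, -0.125]
s = -0.1875 gives g = 0.043, positive; keep [-0.1875, -0.125]
s = -0.15625 gives g = -0.1455, negative; keep [-0.1875, -0.15625]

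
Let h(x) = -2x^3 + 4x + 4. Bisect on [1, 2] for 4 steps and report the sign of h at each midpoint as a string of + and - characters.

midpoint 1.5: h = 3.25 > 0 → [1.5, 2]
midpoint 1.75: h = 0.28125 > 0 → [1.75, 2]
midpoint 1.875: h = -1.683594 < 0 → [1.75, 1.875]
midpoint 1.8125: h = -0.6587 < 0 → [1.75, 1.8125]

++--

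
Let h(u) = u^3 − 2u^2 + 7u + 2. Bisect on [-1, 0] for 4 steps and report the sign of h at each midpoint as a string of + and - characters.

h(-0.5) = -2.125 < 0, so the root lies in [-0.5, 0]
h(-0.25) = 0.109375 > 0, so the root lies in [-0.5, -0.25]
h(-0.375) = -0.958984 < 0, so the root lies in [-0.375, -0.25]
h(-0.3125) = -0.4133 < 0, so the root lies in [-0.3125, -0.25]

-+--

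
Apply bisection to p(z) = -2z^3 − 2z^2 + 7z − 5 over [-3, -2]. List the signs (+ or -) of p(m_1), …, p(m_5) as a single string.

midpoint -2.5: p = -3.75 < 0 → [-3, -2.5]
midpoint -2.75: p = 2.21875 > 0 → [-2.75, -2.5]
midpoint -2.625: p = -0.980469 < 0 → [-2.75, -2.625]
midpoint -2.6875: p = 0.564 > 0 → [-2.6875, -2.625]
midpoint -2.65625: p = -0.2219 < 0 → [-2.6875, -2.65625]

-+-+-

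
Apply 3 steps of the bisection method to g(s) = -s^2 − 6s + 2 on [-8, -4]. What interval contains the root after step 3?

s = -6 gives g = 2, positive; keep [-8, -6]
s = -7 gives g = -5, negative; keep [-7, -6]
s = -6.5 gives g = -1.25, negative; keep [-6.5, -6]

[-6.5, -6]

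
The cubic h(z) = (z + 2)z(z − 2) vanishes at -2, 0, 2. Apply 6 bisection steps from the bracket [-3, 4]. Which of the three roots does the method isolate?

h(0.5) = -1.875 < 0, so the root lies in [0.5, 4]
h(2.25) = 2.390625 > 0, so the root lies in [0.5, 2.25]
h(1.375) = -2.900391 < 0, so the root lies in [1.375, 2.25]
h(1.8125) = -1.2957 < 0, so the root lies in [1.8125, 2.25]
h(2.03125) = 0.2559 > 0, so the root lies in [1.8125, 2.03125]
h(1.921875) = -0.5889 < 0, so the root lies in [1.921875, 2.03125]

2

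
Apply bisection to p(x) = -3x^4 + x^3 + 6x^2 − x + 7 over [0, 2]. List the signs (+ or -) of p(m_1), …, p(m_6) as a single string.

+++---

midpoint 1: p = 10 > 0 → [1, 2]
midpoint 1.5: p = 7.1875 > 0 → [1.5, 2]
midpoint 1.75: p = 0.847656 > 0 → [1.75, 2]
midpoint 1.875: p = -4.2683 < 0 → [1.75, 1.875]
midpoint 1.8125: p = -1.524 < 0 → [1.75, 1.8125]
midpoint 1.78125: p = -0.2935 < 0 → [1.75, 1.78125]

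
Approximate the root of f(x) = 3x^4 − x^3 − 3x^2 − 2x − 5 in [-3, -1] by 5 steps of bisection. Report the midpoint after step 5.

-1.1875

m = -2, f(m) = 43 (+); new bracket [-2, -1]
m = -1.5, f(m) = 9.8125 (+); new bracket [-1.5, -1]
m = -1.25, f(m) = 2.089844 (+); new bracket [-1.25, -1]
m = -1.125, f(m) = -0.3176 (−); new bracket [-1.25, -1.125]
m = -1.1875, f(m) = 0.7847 (+); new bracket [-1.1875, -1.125]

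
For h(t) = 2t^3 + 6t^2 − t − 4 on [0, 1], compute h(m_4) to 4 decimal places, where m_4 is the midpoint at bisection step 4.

t = 0.5 gives h = -2.75, negative; keep [0.5, 1]
t = 0.75 gives h = -0.53125, negative; keep [0.75, 1]
t = 0.875 gives h = 1.058594, positive; keep [0.75, 0.875]
t = 0.8125 gives h = 0.2212, positive; keep [0.75, 0.8125]

0.2212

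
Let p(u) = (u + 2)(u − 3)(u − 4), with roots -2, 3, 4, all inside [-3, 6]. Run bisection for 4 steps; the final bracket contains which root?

-2

p(1.5) = 13.125 > 0, so the root lies in [-3, 1.5]
p(-0.75) = 22.265625 > 0, so the root lies in [-3, -0.75]
p(-1.875) = 3.580078 > 0, so the root lies in [-3, -1.875]
p(-2.4375) = -15.3142 < 0, so the root lies in [-2.4375, -1.875]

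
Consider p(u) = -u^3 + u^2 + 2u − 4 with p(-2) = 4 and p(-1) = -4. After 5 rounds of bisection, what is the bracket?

[-1.6875, -1.65625]

m = -1.5, p(m) = -1.375 (−); new bracket [-2, -1.5]
m = -1.75, p(m) = 0.921875 (+); new bracket [-1.75, -1.5]
m = -1.625, p(m) = -0.318359 (−); new bracket [-1.75, -1.625]
m = -1.6875, p(m) = 0.2781 (+); new bracket [-1.6875, -1.625]
m = -1.65625, p(m) = -0.026 (−); new bracket [-1.6875, -1.65625]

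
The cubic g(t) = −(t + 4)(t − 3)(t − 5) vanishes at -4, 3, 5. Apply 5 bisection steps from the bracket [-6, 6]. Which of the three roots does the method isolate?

-4

t = 0 gives g = -60, negative; keep [-6, 0]
t = -3 gives g = -48, negative; keep [-6, -3]
t = -4.5 gives g = 35.625, positive; keep [-4.5, -3]
t = -3.75 gives g = -14.7656, negative; keep [-4.5, -3.75]
t = -4.125 gives g = 8.127, positive; keep [-4.125, -3.75]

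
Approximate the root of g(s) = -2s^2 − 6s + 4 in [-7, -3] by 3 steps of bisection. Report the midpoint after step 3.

s = -5 gives g = -16, negative; keep [-5, -3]
s = -4 gives g = -4, negative; keep [-4, -3]
s = -3.5 gives g = 0.5, positive; keep [-4, -3.5]

-3.5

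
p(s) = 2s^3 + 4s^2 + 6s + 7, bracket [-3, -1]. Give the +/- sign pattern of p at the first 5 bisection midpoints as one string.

-+---

s = -2 gives p = -5, negative; keep [-2, -1]
s = -1.5 gives p = 0.25, positive; keep [-2, -1.5]
s = -1.75 gives p = -1.96875, negative; keep [-1.75, -1.5]
s = -1.625 gives p = -0.7695, negative; keep [-1.625, -1.5]
s = -1.5625 gives p = -0.2388, negative; keep [-1.5625, -1.5]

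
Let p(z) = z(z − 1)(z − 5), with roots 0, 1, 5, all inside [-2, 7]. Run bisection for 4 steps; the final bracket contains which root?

5

p(2.5) = -9.375 < 0, so the root lies in [2.5, 7]
p(4.75) = -4.453125 < 0, so the root lies in [4.75, 7]
p(5.875) = 25.060547 > 0, so the root lies in [4.75, 5.875]
p(5.3125) = 7.1594 > 0, so the root lies in [4.75, 5.3125]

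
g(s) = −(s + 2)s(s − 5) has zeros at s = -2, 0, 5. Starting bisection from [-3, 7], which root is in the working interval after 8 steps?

midpoint 2: g = 24 > 0 → [2, 7]
midpoint 4.5: g = 14.625 > 0 → [4.5, 7]
midpoint 5.75: g = -33.421875 < 0 → [4.5, 5.75]
midpoint 5.125: g = -4.5645 < 0 → [4.5, 5.125]
midpoint 4.8125: g = 6.1472 > 0 → [4.8125, 5.125]
midpoint 4.96875: g = 1.0821 > 0 → [4.96875, 5.125]
midpoint 5.046875: g = -1.6671 < 0 → [4.96875, 5.046875]
midpoint 5.0078125: g = -0.2742 < 0 → [4.96875, 5.0078125]

5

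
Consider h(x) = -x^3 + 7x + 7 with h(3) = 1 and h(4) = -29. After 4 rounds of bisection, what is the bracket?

midpoint 3.5: h = -11.375 < 0 → [3, 3.5]
midpoint 3.25: h = -4.578125 < 0 → [3, 3.25]
midpoint 3.125: h = -1.642578 < 0 → [3, 3.125]
midpoint 3.0625: h = -0.2854 < 0 → [3, 3.0625]

[3, 3.0625]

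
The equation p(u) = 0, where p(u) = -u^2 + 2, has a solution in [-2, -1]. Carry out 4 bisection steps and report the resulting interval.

[-1.4375, -1.375]

p(-1.5) = -0.25 < 0, so the root lies in [-1.5, -1]
p(-1.25) = 0.4375 > 0, so the root lies in [-1.5, -1.25]
p(-1.375) = 0.109375 > 0, so the root lies in [-1.5, -1.375]
p(-1.4375) = -0.0664 < 0, so the root lies in [-1.4375, -1.375]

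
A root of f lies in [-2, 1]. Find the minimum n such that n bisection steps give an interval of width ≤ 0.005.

Width after n steps is 3/2^n. Need 2^n ≥ 3/0.005 = 600.
2^9 = 512 < 600 ≤ 2^10 = 1024, so n = 10.

10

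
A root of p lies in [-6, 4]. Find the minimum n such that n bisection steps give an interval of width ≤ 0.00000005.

Width after n steps is 10/2^n. Need 2^n ≥ 10/0.00000005 = 200000000.
2^27 = 134217728 < 200000000 ≤ 2^28 = 268435456, so n = 28.

28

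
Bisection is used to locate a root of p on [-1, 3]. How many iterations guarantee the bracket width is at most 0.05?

7

Width after n steps is 4/2^n. Need 2^n ≥ 4/0.05 = 80.
2^6 = 64 < 80 ≤ 2^7 = 128, so n = 7.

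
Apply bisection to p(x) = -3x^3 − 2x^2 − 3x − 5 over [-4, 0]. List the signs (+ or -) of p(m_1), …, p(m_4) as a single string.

midpoint -2: p = 17 > 0 → [-2, 0]
midpoint -1: p = -1 < 0 → [-2, -1]
midpoint -1.5: p = 5.125 > 0 → [-1.5, -1]
midpoint -1.25: p = 1.4844 > 0 → [-1.25, -1]

+-++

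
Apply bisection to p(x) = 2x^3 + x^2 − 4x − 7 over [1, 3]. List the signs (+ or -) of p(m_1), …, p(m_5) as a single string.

+--++

x = 2 gives p = 5, positive; keep [1, 2]
x = 1.5 gives p = -4, negative; keep [1.5, 2]
x = 1.75 gives p = -0.21875, negative; keep [1.75, 2]
x = 1.875 gives p = 2.1992, positive; keep [1.75, 1.875]
x = 1.8125 gives p = 0.9438, positive; keep [1.75, 1.8125]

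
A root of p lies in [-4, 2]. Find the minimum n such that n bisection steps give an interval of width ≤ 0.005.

Width after n steps is 6/2^n. Need 2^n ≥ 6/0.005 = 1200.
2^10 = 1024 < 1200 ≤ 2^11 = 2048, so n = 11.

11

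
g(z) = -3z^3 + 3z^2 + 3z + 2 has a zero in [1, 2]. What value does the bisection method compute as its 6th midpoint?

1.765625

midpoint 1.5: g = 3.125 > 0 → [1.5, 2]
midpoint 1.75: g = 0.359375 > 0 → [1.75, 2]
midpoint 1.875: g = -1.603516 < 0 → [1.75, 1.875]
midpoint 1.8125: g = -0.5701 < 0 → [1.75, 1.8125]
midpoint 1.78125: g = -0.0926 < 0 → [1.75, 1.78125]
midpoint 1.765625: g = 0.1365 > 0 → [1.765625, 1.78125]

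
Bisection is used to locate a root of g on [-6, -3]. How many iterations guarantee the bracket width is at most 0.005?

Width after n steps is 3/2^n. Need 2^n ≥ 3/0.005 = 600.
2^9 = 512 < 600 ≤ 2^10 = 1024, so n = 10.

10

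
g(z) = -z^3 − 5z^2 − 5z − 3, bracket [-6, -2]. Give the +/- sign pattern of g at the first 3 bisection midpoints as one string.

z = -4 gives g = 1, positive; keep [-4, -2]
z = -3 gives g = -6, negative; keep [-4, -3]
z = -3.5 gives g = -3.875, negative; keep [-4, -3.5]

+--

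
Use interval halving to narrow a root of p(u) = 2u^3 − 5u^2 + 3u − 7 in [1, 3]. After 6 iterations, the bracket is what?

m = 2, p(m) = -5 (−); new bracket [2, 3]
m = 2.5, p(m) = 0.5 (+); new bracket [2, 2.5]
m = 2.25, p(m) = -2.78125 (−); new bracket [2.25, 2.5]
m = 2.375, p(m) = -1.2852 (−); new bracket [2.375, 2.5]
m = 2.4375, p(m) = -0.4302 (−); new bracket [2.4375, 2.5]
m = 2.46875, p(m) = 0.0253 (+); new bracket [2.4375, 2.46875]

[2.4375, 2.46875]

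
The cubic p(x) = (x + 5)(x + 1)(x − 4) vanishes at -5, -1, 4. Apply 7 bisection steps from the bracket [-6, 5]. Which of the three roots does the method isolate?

4

midpoint -0.5: p = -10.125 < 0 → [-0.5, 5]
midpoint 2.25: p = -41.234375 < 0 → [2.25, 5]
midpoint 3.625: p = -14.958984 < 0 → [3.625, 5]
midpoint 4.3125: p = 15.4602 > 0 → [3.625, 4.3125]
midpoint 3.96875: p = -1.3926 < 0 → [3.96875, 4.3125]
midpoint 4.140625: p = 6.6078 > 0 → [3.96875, 4.140625]
midpoint 4.0546875: p = 2.503 > 0 → [3.96875, 4.0546875]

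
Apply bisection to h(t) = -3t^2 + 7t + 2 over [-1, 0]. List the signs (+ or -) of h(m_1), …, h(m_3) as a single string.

h(-0.5) = -2.25 < 0, so the root lies in [-0.5, 0]
h(-0.25) = 0.0625 > 0, so the root lies in [-0.5, -0.25]
h(-0.375) = -1.046875 < 0, so the root lies in [-0.375, -0.25]

-+-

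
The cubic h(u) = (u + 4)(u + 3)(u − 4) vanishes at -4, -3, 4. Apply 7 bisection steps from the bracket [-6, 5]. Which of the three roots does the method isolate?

4

midpoint -0.5: h = -39.375 < 0 → [-0.5, 5]
midpoint 2.25: h = -57.421875 < 0 → [2.25, 5]
midpoint 3.625: h = -18.943359 < 0 → [3.625, 5]
midpoint 4.3125: h = 18.9954 > 0 → [3.625, 4.3125]
midpoint 3.96875: h = -1.7354 < 0 → [3.96875, 4.3125]
midpoint 4.140625: h = 8.1744 > 0 → [3.96875, 4.140625]
midpoint 4.0546875: h = 3.1075 > 0 → [3.96875, 4.0546875]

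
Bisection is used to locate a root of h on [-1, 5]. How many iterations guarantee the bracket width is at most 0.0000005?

Width after n steps is 6/2^n. Need 2^n ≥ 6/0.0000005 = 12000000.
2^23 = 8388608 < 12000000 ≤ 2^24 = 16777216, so n = 24.

24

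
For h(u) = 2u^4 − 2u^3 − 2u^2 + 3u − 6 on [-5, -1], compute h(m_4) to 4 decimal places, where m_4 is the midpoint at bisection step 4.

-4.0859

h(-3) = 183 > 0, so the root lies in [-3, -1]
h(-2) = 28 > 0, so the root lies in [-2, -1]
h(-1.5) = 1.875 > 0, so the root lies in [-1.5, -1]
h(-1.25) = -4.0859 < 0, so the root lies in [-1.5, -1.25]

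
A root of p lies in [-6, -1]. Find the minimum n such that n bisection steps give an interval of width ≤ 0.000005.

20

Width after n steps is 5/2^n. Need 2^n ≥ 5/0.000005 = 1000000.
2^19 = 524288 < 1000000 ≤ 2^20 = 1048576, so n = 20.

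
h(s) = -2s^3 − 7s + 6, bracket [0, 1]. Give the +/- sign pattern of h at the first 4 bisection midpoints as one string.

+-++

m = 0.5, h(m) = 2.25 (+); new bracket [0.5, 1]
m = 0.75, h(m) = -0.09375 (−); new bracket [0.5, 0.75]
m = 0.625, h(m) = 1.136719 (+); new bracket [0.625, 0.75]
m = 0.6875, h(m) = 0.5376 (+); new bracket [0.6875, 0.75]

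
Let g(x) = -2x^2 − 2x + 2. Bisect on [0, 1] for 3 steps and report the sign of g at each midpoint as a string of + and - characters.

+--

x = 0.5 gives g = 0.5, positive; keep [0.5, 1]
x = 0.75 gives g = -0.625, negative; keep [0.5, 0.75]
x = 0.625 gives g = -0.03125, negative; keep [0.5, 0.625]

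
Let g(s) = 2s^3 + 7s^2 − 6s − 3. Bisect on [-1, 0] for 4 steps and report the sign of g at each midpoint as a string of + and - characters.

+-+-

s = -0.5 gives g = 1.5, positive; keep [-0.5, 0]
s = -0.25 gives g = -1.09375, negative; keep [-0.5, -0.25]
s = -0.375 gives g = 0.128906, positive; keep [-0.375, -0.25]
s = -0.3125 gives g = -0.5024, negative; keep [-0.375, -0.3125]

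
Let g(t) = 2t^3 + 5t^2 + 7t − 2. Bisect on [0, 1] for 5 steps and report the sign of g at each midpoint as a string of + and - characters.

m = 0.5, g(m) = 3 (+); new bracket [0, 0.5]
m = 0.25, g(m) = 0.09375 (+); new bracket [0, 0.25]
m = 0.125, g(m) = -1.042969 (−); new bracket [0.125, 0.25]
m = 0.1875, g(m) = -0.4985 (−); new bracket [0.1875, 0.25]
m = 0.21875, g(m) = -0.2086 (−); new bracket [0.21875, 0.25]

++---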